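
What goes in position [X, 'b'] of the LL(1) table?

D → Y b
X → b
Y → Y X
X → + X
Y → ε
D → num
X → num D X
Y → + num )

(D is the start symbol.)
X → b

To find M[X, 'b'], we find productions for X where 'b' is in the predict set (PREDICT(N → α) = (FIRST(α) \ {ε}) ∪ (FOLLOW(N) if α ⇒* ε)).

X → b: PREDICT = { 'b' }
  'b' is in predict set, so this production goes in M[X, 'b']
X → + X: PREDICT = { '+' }
X → num D X: PREDICT = { 'num' }

M[X, 'b'] = X → b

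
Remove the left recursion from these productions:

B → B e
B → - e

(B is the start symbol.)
B is directly left-recursive. The standard transformation for
  A → A α₁ | ... | A α_m | β₁ | ... | β_n
is
  A  → β₁ A' | ... | β_n A'
  A' → α₁ A' | ... | α_m A' | ε

B → - e becomes B → - e B'
B → B e becomes B' → e B'
Add B' → ε

Resulting grammar:
B → - e B'
B' → e B'
B' → ε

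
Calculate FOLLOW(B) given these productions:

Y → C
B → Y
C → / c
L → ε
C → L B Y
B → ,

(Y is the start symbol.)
In C → L B Y: B is followed by Y, add FIRST(Y) \ {ε} = { ',', '/' }

Taking the union: FOLLOW(B) = { ',', '/' }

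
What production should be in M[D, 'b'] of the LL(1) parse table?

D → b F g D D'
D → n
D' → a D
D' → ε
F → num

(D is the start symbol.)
D → b F g D D'

To find M[D, 'b'], we find productions for D where 'b' is in the predict set (PREDICT(N → α) = (FIRST(α) \ {ε}) ∪ (FOLLOW(N) if α ⇒* ε)).

D → b F g D D': PREDICT = { 'b' }
  'b' is in predict set, so this production goes in M[D, 'b']
D → n: PREDICT = { 'n' }

M[D, 'b'] = D → b F g D D'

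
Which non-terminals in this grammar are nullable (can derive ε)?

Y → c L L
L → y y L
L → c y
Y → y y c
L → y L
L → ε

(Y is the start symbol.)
{ 'L' }

A non-terminal is nullable if it can derive ε (the empty string): either it has an ε-production, or it has a production whose right-hand side consists entirely of nullable non-terminals.

ε-productions: L → ε
So L is immediately nullable.
No further non-terminal can be added: every production for the remaining non-terminals contains a terminal or a non-nullable non-terminal.
Nullable = { 'L' }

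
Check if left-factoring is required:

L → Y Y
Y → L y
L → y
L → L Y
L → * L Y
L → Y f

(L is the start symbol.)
Yes, L has productions with common prefix 'Y'

Left-factoring is needed when two productions for the same non-terminal
share a common prefix on the right-hand side.

Productions for L:
  L → Y Y
  L → y
  L → L Y
  L → * L Y
  L → Y f

Found common prefix 'Y' in productions for L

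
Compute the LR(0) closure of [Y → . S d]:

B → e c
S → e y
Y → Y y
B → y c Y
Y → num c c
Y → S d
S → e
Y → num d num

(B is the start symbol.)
To compute CLOSURE, for each item [A → α.Bβ] where B is a non-terminal, add [B → .γ] for all productions B → γ; repeat for the newly added items until nothing changes.

Start with: [Y → . S d]
  [Y → . S d] has the dot before S: add [S → . e y], [S → . e]
No further items can be added.

CLOSURE = { [S → . e y], [S → . e], [Y → . S d] }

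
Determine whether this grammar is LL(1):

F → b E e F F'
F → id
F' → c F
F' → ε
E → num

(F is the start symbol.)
No. Predict set conflict for F': { 'c' }

A grammar is LL(1) if for each non-terminal N with multiple productions, the predict sets of those productions are pairwise disjoint, where PREDICT(N → α) = (FIRST(α) \ {ε}) ∪ (FOLLOW(N) if α ⇒* ε).

Relevant sets:
  FOLLOW(F') = { $, 'c' }

For F:
  PREDICT(F → b E e F F') = { 'b' }
  PREDICT(F → id) = { 'id' }
For F':
  PREDICT(F' → c F) = { 'c' }
  PREDICT(F' → ε) = { $, 'c' }
E has a single production, so nothing to check there.

Conflict found: Predict set conflict for F': { 'c' }
The grammar is NOT LL(1).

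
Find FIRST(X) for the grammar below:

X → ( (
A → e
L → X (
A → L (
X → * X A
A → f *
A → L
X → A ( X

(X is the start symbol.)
To compute FIRST(X), examine every production with X on the left-hand side, reading each right-hand side left to right until a non-nullable symbol is reached.

FIRST sets of the other non-terminals involved (by the same procedure, iterated to a fixed point):
  FIRST(A) = { '(', '*', 'e', 'f' }

From X → ( (:
  - '(' is a terminal: add '(' and stop
From X → * X A:
  - '*' is a terminal: add '*' and stop
From X → A ( X:
  - A is a non-terminal: add FIRST(A) \ {ε} = { '(', '*', 'e', 'f' }
    A is not nullable, so stop

Collecting: FIRST(X) = { '(', '*', 'e', 'f' }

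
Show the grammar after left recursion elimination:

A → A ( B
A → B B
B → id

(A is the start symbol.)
A → B B A'
A' → ( B A'
A' → ε
B → id

A is directly left-recursive. The standard transformation for
  A → A α₁ | ... | A α_m | β₁ | ... | β_n
is
  A  → β₁ A' | ... | β_n A'
  A' → α₁ A' | ... | α_m A' | ε

A → B B becomes A → B B A'
A → A ( B becomes A' → ( B A'
Add A' → ε

Productions for other non-terminals are unchanged:
  B → id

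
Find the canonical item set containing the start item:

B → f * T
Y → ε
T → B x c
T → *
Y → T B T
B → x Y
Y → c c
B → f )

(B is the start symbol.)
{ [B → . f )], [B → . f * T], [B → . x Y], [B' → . B] }

First, augment the grammar with B' → B
I₀ = CLOSURE({ [B' → . B] }):
  [B' → . B] has the dot before B: add [B → . f * T], [B → . x Y], [B → . f )]
No further items can be added.

I₀ = { [B → . f )], [B → . f * T], [B → . x Y], [B' → . B] }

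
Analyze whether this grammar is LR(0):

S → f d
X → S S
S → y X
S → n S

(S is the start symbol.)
Augment with S' → S and build the canonical LR(0) collection (I0 = CLOSURE({[S' → . S]}), then GOTO on every symbol after a dot until no new states appear). It has 10 states:
  I0: { [S → . f d], [S → . n S], [S → . y X], [S' → . S] }  — shift
  I1: { [S' → S .] }  — accept
  I2: { [S → f . d] }  — shift
  I3: { [S → . f d], [S → . n S], [S → . y X], [S → n . S] }  — shift
  I4: { [S → . f d], [S → . n S], [S → . y X], [S → y . X], [X → . S S] }  — shift
  I5: { [S → . f d], [S → . n S], [S → . y X], [X → S . S] }  — shift
  I6: { [S → y X .] }  — reduce
  I7: { [X → S S .] }  — reduce
  I8: { [S → n S .] }  — reduce
  I9: { [S → f d .] }  — reduce

Every state is either a pure shift/goto state or contains exactly one complete item and nothing to shift — no conflicts. The grammar is LR(0).

Answer: Yes, the grammar is LR(0)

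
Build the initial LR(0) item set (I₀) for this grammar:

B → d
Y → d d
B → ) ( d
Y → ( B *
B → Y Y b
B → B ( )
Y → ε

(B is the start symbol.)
First, augment the grammar with B' → B
I₀ = CLOSURE({ [B' → . B] }):
  [B' → . B] has the dot before B: add [B → . d], [B → . ) ( d], [B → . Y Y b], [B → . B ( )]
  [B → . Y Y b] has the dot before Y: add [Y → . d d], [Y → . ( B *], [Y → .]
No further items can be added.

I₀ = { [B → . ) ( d], [B → . B ( )], [B → . Y Y b], [B → . d], [B' → . B], [Y → . ( B *], [Y → . d d], [Y → .] }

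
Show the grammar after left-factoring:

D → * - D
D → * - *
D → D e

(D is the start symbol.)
D → * - D'
D' → D
D' → *
D → D e

Left-factoring transforms A → αβ₁ | αβ₂ into A → αA' and A' → β₁ | β₂
(α is the longest common prefix among the alternatives). Repeat until
no nonterminal has two alternatives with a common prefix.

Round 1: D has alternatives sharing prefix '* -'. Introduce D': D → * - D'
  Add: D' → D
  Add: D' → *

No remaining common prefixes — done.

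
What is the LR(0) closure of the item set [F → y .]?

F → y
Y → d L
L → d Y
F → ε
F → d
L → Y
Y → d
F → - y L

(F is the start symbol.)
To compute CLOSURE, for each item [A → α.Bβ] where B is a non-terminal, add [B → .γ] for all productions B → γ; repeat for the newly added items until nothing changes.

Start with: [F → y .]
The dot is at the end, so nothing is added.

CLOSURE = { [F → y .] }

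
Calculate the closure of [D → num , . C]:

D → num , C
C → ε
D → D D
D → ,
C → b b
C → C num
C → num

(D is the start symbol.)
To compute CLOSURE, for each item [A → α.Bβ] where B is a non-terminal, add [B → .γ] for all productions B → γ; repeat for the newly added items until nothing changes.

Start with: [D → num , . C]
  [D → num , . C] has the dot before C: add [C → .], [C → . b b], [C → . C num], [C → . num]
No further items can be added.

CLOSURE = { [C → . C num], [C → . b b], [C → . num], [C → .], [D → num , . C] }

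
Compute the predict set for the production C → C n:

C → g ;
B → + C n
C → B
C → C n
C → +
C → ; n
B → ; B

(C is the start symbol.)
{ '+', ';', 'g' }

PREDICT(C → C n) = (FIRST(RHS) \ {ε}) ∪ (FOLLOW(C) if ε ∈ FIRST(RHS), i.e. RHS ⇒* ε)
FIRST(C) = { '+', ';', 'g' }
FIRST(C n) = { '+', ';', 'g' }
ε ∉ FIRST(C n), so FOLLOW(C) is not added.
PREDICT(C → C n) = { '+', ';', 'g' }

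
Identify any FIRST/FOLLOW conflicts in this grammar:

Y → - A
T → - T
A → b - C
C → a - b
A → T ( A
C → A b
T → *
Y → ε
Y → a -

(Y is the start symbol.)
No FIRST/FOLLOW conflicts.

A FIRST/FOLLOW conflict occurs when a non-terminal N has a nullable alternative N → β (β ⇒* ε) and another alternative N → α with FIRST(α) ∩ FOLLOW(N) ≠ ∅: on such a lookahead the parser cannot decide between expanding α and letting N vanish via β.

Nullable non-terminals: Y.

Y: nullable alternative(s) Y → ε; FOLLOW(Y) = { $ }
  Y → - A: FIRST \ {ε} = { '-' } — disjoint from FOLLOW(Y)
  Y → ε: FIRST \ {ε} = { } — this is the only nullable alternative, skip
  Y → a -: FIRST \ {ε} = { 'a' } — disjoint from FOLLOW(Y)

A, C, T have no nullable alternative, so no FIRST/FOLLOW check is needed there.

No FIRST/FOLLOW conflicts found.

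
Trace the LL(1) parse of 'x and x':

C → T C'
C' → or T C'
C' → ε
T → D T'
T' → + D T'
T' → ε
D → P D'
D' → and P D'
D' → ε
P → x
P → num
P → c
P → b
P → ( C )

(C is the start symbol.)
LL(1) parsing maintains a stack (initially the start symbol over $) and the input. At each step: if the stack top is a terminal, match it against the current input token; if it is a non-terminal N, replace it with the RHS of M[N, lookahead] (the unique production whose predict set contains the lookahead).

Stack is shown with the top on the left.

Stack             Input      Action
-----------------------------------
C $               x and x $  output C → T C'
T C' $            x and x $  output T → D T'
D T' C' $         x and x $  output D → P D'
P D' T' C' $      x and x $  output P → x
x D' T' C' $      x and x $  match 'x'
D' T' C' $        and x $    output D' → and P D'
and P D' T' C' $  and x $    match 'and'
P D' T' C' $      x $        output P → x
x D' T' C' $      x $        match 'x'
D' T' C' $        $          output D' → ε
T' C' $           $          output T' → ε
C' $              $          output C' → ε
$                 $          accept

The string is accepted.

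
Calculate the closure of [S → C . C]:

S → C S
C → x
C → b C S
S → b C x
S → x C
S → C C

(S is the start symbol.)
{ [C → . b C S], [C → . x], [S → C . C] }

To compute CLOSURE, for each item [A → α.Bβ] where B is a non-terminal, add [B → .γ] for all productions B → γ; repeat for the newly added items until nothing changes.

Start with: [S → C . C]
  [S → C . C] has the dot before C: add [C → . x], [C → . b C S]
No further items can be added.

CLOSURE = { [C → . b C S], [C → . x], [S → C . C] }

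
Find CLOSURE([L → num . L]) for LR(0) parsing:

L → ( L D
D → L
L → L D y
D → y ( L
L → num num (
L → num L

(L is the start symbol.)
{ [L → . ( L D], [L → . L D y], [L → . num L], [L → . num num (], [L → num . L] }

Start with: [L → num . L]
  [L → num . L] has the dot before L: add [L → . ( L D], [L → . L D y], [L → . num num (], [L → . num L]
No further items can be added.

CLOSURE = { [L → . ( L D], [L → . L D y], [L → . num L], [L → . num num (], [L → num . L] }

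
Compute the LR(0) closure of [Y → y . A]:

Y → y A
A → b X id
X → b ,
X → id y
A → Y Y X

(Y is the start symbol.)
{ [A → . Y Y X], [A → . b X id], [Y → . y A], [Y → y . A] }

To compute CLOSURE, for each item [A → α.Bβ] where B is a non-terminal, add [B → .γ] for all productions B → γ; repeat for the newly added items until nothing changes.

Start with: [Y → y . A]
  [Y → y . A] has the dot before A: add [A → . b X id], [A → . Y Y X]
  [A → . Y Y X] has the dot before Y: add [Y → . y A]
No further items can be added.

CLOSURE = { [A → . Y Y X], [A → . b X id], [Y → . y A], [Y → y . A] }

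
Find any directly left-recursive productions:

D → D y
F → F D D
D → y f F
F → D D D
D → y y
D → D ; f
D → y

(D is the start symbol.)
D → D y: LEFT RECURSIVE (starts with D)
F → F D D: LEFT RECURSIVE (starts with F)
D → y f F: starts with y
F → D D D: starts with D
D → y y: starts with y
D → D ; f: LEFT RECURSIVE (starts with D)
D → y: starts with y

The grammar has direct left recursion on: D, F.

Answer: Yes, D, F are left-recursive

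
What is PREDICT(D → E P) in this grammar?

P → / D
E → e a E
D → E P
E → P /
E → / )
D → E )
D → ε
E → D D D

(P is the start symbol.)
{ ')', '/', 'e' }

PREDICT(D → E P) = (FIRST(RHS) \ {ε}) ∪ (FOLLOW(D) if ε ∈ FIRST(RHS), i.e. RHS ⇒* ε)
FIRST(E) = { ')', '/', 'e', ε }
FIRST(P) = { '/' }
FIRST(E P) = { ')', '/', 'e' }
ε ∉ FIRST(E P), so FOLLOW(D) is not added.
PREDICT(D → E P) = { ')', '/', 'e' }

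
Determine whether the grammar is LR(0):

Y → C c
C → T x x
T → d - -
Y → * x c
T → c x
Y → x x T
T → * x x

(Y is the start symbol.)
A grammar is LR(0) if no state in the canonical LR(0) collection has:
  - both a shift item (dot before a terminal) and a complete item (shift-reduce conflict), or
  - two or more complete items (reduce-reduce conflict; the accept item [Y' → Y .] counts as a complete item here).

Augment with Y' → Y and build the canonical LR(0) collection (I0 = CLOSURE({[Y' → . Y]}), then GOTO on every symbol after a dot until no new states appear). It has 21 states:
  I0: { [C → . T x x], [T → . * x x], [T → . c x], [T → . d - -], [Y → . * x c], [Y → . C c], [Y → . x x T], [Y' → . Y] }  — shift
  I1: { [T → * . x x], [Y → * . x c] }  — shift
  I2: { [Y → C . c] }  — shift
  I3: { [C → T . x x] }  — shift
  I4: { [Y' → Y .] }  — accept
  I5: { [T → c . x] }  — shift
  I6: { [T → d . - -] }  — shift
  I7: { [Y → x . x T] }  — shift
  I8: { [T → . * x x], [T → . c x], [T → . d - -], [Y → x x . T] }  — shift
  I9: { [T → * . x x] }  — shift
  I10: { [Y → x x T .] }  — reduce
  I11: { [T → * x . x] }  — shift
  I12: { [T → * x x .] }  — reduce
  I13: { [T → d - . -] }  — shift
  I14: { [T → d - - .] }  — reduce
  I15: { [T → c x .] }  — reduce
  I16: { [C → T x . x] }  — shift
  I17: { [C → T x x .] }  — reduce
  I18: { [Y → C c .] }  — reduce
  I19: { [T → * x . x], [Y → * x . c] }  — shift
  I20: { [Y → * x c .] }  — reduce

Every state is either a pure shift/goto state or contains exactly one complete item and nothing to shift — no conflicts. The grammar is LR(0).

Answer: Yes, the grammar is LR(0)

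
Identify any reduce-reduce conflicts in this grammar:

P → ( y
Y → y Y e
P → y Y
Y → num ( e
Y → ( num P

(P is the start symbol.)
A reduce-reduce conflict occurs when an LR(0) state has two complete items [A → α .] and [B → β .] — both call for a reduction, and with no lookahead the parser cannot choose between them.

Augment with P' → P and build the canonical LR(0) collection (I0 = CLOSURE({[P' → . P]}), then GOTO on every symbol after a dot until no new states appear). It has 15 states:
  I0: { [P → . ( y], [P → . y Y], [P' → . P] }  — shift
  I1: { [P → ( . y] }  — shift
  I2: { [P' → P .] }  — accept
  I3: { [P → y . Y], [Y → . ( num P], [Y → . num ( e], [Y → . y Y e] }  — shift
  I4: { [Y → ( . num P] }  — shift
  I5: { [P → y Y .] }  — reduce
  I6: { [Y → num . ( e] }  — shift
  I7: { [Y → . ( num P], [Y → . num ( e], [Y → . y Y e], [Y → y . Y e] }  — shift
  I8: { [Y → y Y . e] }  — shift
  I9: { [Y → y Y e .] }  — reduce
  I10: { [Y → num ( . e] }  — shift
  I11: { [Y → num ( e .] }  — reduce
  I12: { [P → . ( y], [P → . y Y], [Y → ( num . P] }  — shift
  I13: { [Y → ( num P .] }  — reduce
  I14: { [P → ( y .] }  — reduce

No state contains more than one complete item.

Answer: No reduce-reduce conflicts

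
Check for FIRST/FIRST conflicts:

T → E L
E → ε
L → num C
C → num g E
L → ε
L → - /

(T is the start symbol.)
No FIRST/FIRST conflicts.

A FIRST/FIRST conflict occurs when two productions N → α and N → β for the same non-terminal have FIRST(α) ∩ FIRST(β) ≠ ∅ (with ε ∈ FIRST of a nullable right-hand side, so two nullable alternatives also conflict).

Productions for L:
  L → num C: FIRST = { 'num' }
  L → ε: FIRST = { ε }
  L → - /: FIRST = { '-' }
T, E, C have only one production, so no FIRST/FIRST conflict is possible there.

All alternatives of each non-terminal have pairwise disjoint FIRST sets.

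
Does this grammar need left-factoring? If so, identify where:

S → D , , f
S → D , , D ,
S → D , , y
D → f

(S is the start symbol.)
Left-factoring is needed when two productions for the same non-terminal
share a common prefix on the right-hand side.

Productions for S:
  S → D , , f
  S → D , , D ,
  S → D , , y

Found common prefix 'D , ,' in productions for S

Answer: Yes, S has productions with common prefix 'D , ,'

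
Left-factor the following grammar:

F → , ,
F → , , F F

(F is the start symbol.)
F → , , F'
F' → ε
F' → F F

Left-factoring transforms A → αβ₁ | αβ₂ into A → αA' and A' → β₁ | β₂
(α is the longest common prefix among the alternatives). Repeat until
no nonterminal has two alternatives with a common prefix.

Round 1: F has alternatives sharing prefix ', ,'. Introduce F': F → , , F'
  Add: F' → ε
  Add: F' → F F

No remaining common prefixes — done.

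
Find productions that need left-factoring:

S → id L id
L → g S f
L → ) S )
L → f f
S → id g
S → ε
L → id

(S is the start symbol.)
Left-factoring is needed when two productions for the same non-terminal
share a common prefix on the right-hand side.

Productions for S:
  S → id L id
  S → id g
  S → ε
Productions for L:
  L → g S f
  L → ) S )
  L → f f
  L → id

Found common prefix 'id' in productions for S

Answer: Yes, S has productions with common prefix 'id'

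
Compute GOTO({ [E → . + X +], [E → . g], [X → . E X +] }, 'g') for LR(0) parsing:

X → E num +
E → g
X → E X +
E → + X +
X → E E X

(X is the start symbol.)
{ [E → g .] }

GOTO(I, 'g') = CLOSURE({ [A → αX.β] : [A → α.Xβ] ∈ I, X = 'g' })

Items with dot before 'g', with the dot advanced:
  [E → . g] → [E → g .]
Closure adds nothing (no advanced item has the dot before a non-terminal).

GOTO = { [E → g .] }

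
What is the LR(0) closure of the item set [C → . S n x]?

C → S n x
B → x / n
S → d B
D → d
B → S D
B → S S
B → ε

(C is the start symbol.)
{ [C → . S n x], [S → . d B] }

Start with: [C → . S n x]
  [C → . S n x] has the dot before S: add [S → . d B]
No further items can be added.

CLOSURE = { [C → . S n x], [S → . d B] }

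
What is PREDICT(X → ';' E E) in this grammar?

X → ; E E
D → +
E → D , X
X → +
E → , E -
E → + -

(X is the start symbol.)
{ ';' }

PREDICT(X → ';' E E) = (FIRST(RHS) \ {ε}) ∪ (FOLLOW(X) if ε ∈ FIRST(RHS), i.e. RHS ⇒* ε)
FIRST(';' E E) = { ';' }
ε ∉ FIRST(';' E E), so FOLLOW(X) is not added.
PREDICT(X → ';' E E) = { ';' }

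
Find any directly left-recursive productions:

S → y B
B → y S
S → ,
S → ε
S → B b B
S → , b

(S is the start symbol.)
Direct left recursion occurs when N → N α for some non-terminal N (the right-hand side begins with the left-hand side itself).

S → y B: starts with y
B → y S: starts with y
S → ,: starts with ','
S → ε: starts with ε
S → B b B: starts with B
S → , b: starts with ','

No direct left recursion found.

Answer: No direct left recursion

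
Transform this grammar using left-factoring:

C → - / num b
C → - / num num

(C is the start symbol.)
Left-factoring transforms A → αβ₁ | αβ₂ into A → αA' and A' → β₁ | β₂
(α is the longest common prefix among the alternatives). Repeat until
no nonterminal has two alternatives with a common prefix.

Round 1: C has alternatives sharing prefix '- / num'. Introduce C': C → - / num C'
  Add: C' → b
  Add: C' → num

No remaining common prefixes — done.

Resulting grammar:
C → - / num C'
C' → b
C' → num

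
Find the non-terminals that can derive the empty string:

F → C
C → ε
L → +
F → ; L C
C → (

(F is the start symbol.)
ε-productions: C → ε
So C is immediately nullable.
F → C: every symbol on the right is nullable, so F is nullable too.
No further non-terminal can be added: every production for the remaining non-terminals contains a terminal or a non-nullable non-terminal.
Nullable = { 'C', 'F' }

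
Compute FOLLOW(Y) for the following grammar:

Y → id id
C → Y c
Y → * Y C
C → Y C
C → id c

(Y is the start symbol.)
{ $, '*', 'c', 'id' }

To compute FOLLOW(Y), find every occurrence of Y on a right-hand side N → α Y β: add FIRST(β) \ {ε}, and if β is empty or nullable also add FOLLOW(N). Iterate to a fixed point.

Y is the start symbol, so $ ∈ FOLLOW(Y).
In C → Y c: Y is followed by c, add FIRST(c) \ {ε} = { 'c' }
In Y → * Y C: Y is followed by C, add FIRST(C) \ {ε} = { '*', 'id' }
In C → Y C: Y is followed by C, add FIRST(C) \ {ε} = { '*', 'id' }

Taking the union: FOLLOW(Y) = { $, '*', 'c', 'id' }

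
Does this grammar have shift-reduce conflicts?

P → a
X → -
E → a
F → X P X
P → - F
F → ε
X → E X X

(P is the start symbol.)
A shift-reduce conflict occurs when an LR(0) state has both:
  - a complete (reduce) item [A → α .] (dot at the end), and
  - a shift item [B → β . c γ] (dot before a terminal).

Augment with P' → P and build the canonical LR(0) collection (I0 = CLOSURE({[P' → . P]}), then GOTO on every symbol after a dot until no new states appear). It has 13 states:
  I0: { [P → . - F], [P → . a], [P' → . P] }  — shift
  I1: { [E → . a], [F → . X P X], [F → .], [P → - . F], [X → . -], [X → . E X X] }  — shift, reduce
  I2: { [P' → P .] }  — accept
  I3: { [P → a .] }  — reduce
  I4: { [X → - .] }  — reduce
  I5: { [E → . a], [X → . -], [X → . E X X], [X → E . X X] }  — shift
  I6: { [P → - F .] }  — reduce
  I7: { [F → X . P X], [P → . - F], [P → . a] }  — shift
  I8: { [E → a .] }  — reduce
  I9: { [E → . a], [F → X P . X], [X → . -], [X → . E X X] }  — shift
  I10: { [F → X P X .] }  — reduce
  I11: { [E → . a], [X → . -], [X → . E X X], [X → E X . X] }  — shift
  I12: { [X → E X X .] }  — reduce

I1 contains reduce item [F → .] and shift items [E → . a], [X → . -] — shift-reduce conflict.

Answer: Yes — I1: [F → .] vs [E → . a]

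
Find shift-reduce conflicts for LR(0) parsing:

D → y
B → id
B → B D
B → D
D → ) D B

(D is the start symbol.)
Yes — I5: [D → ) D B .] vs [D → . ) D B]

A shift-reduce conflict occurs when an LR(0) state has both:
  - a complete (reduce) item [A → α .] (dot at the end), and
  - a shift item [B → β . c γ] (dot before a terminal).

Augment with D' → D and build the canonical LR(0) collection (I0 = CLOSURE({[D' → . D]}), then GOTO on every symbol after a dot until no new states appear). It has 9 states:
  I0: { [D → . ) D B], [D → . y], [D' → . D] }  — shift
  I1: { [D → ) . D B], [D → . ) D B], [D → . y] }  — shift
  I2: { [D' → D .] }  — accept
  I3: { [D → y .] }  — reduce
  I4: { [B → . B D], [B → . D], [B → . id], [D → ) D . B], [D → . ) D B], [D → . y] }  — shift
  I5: { [B → B . D], [D → ) D B .], [D → . ) D B], [D → . y] }  — shift, reduce
  I6: { [B → D .] }  — reduce
  I7: { [B → id .] }  — reduce
  I8: { [B → B D .] }  — reduce

I5 contains reduce item [D → ) D B .] and shift items [D → . ) D B], [D → . y] — shift-reduce conflict.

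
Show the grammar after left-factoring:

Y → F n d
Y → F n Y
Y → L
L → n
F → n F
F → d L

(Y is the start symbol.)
Y → F n Y'
Y' → d
Y' → Y
Y → L
L → n
F → n F
F → d L

Left-factoring transforms A → αβ₁ | αβ₂ into A → αA' and A' → β₁ | β₂
(α is the longest common prefix among the alternatives). Repeat until
no nonterminal has two alternatives with a common prefix.

Round 1: Y has alternatives sharing prefix 'F n'. Introduce Y': Y → F n Y'
  Add: Y' → d
  Add: Y' → Y

No remaining common prefixes — done.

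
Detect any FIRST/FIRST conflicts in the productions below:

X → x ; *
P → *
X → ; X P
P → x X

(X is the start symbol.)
A FIRST/FIRST conflict occurs when two productions N → α and N → β for the same non-terminal have FIRST(α) ∩ FIRST(β) ≠ ∅ (with ε ∈ FIRST of a nullable right-hand side, so two nullable alternatives also conflict).

Productions for X:
  X → x ; *: FIRST = { 'x' }
  X → ; X P: FIRST = { ';' }
Productions for P:
  P → *: FIRST = { '*' }
  P → x X: FIRST = { 'x' }

All alternatives of each non-terminal have pairwise disjoint FIRST sets.

Answer: No FIRST/FIRST conflicts.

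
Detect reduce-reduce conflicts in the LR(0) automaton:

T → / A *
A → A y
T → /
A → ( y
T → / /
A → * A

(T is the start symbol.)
No reduce-reduce conflicts

A reduce-reduce conflict occurs when an LR(0) state has two complete items [A → α .] and [B → β .] — both call for a reduction, and with no lookahead the parser cannot choose between them.

Augment with T' → T and build the canonical LR(0) collection (I0 = CLOSURE({[T' → . T]}), then GOTO on every symbol after a dot until no new states appear). It has 11 states:
  I0: { [T → . / /], [T → . / A *], [T → . /], [T' → . T] }  — shift
  I1: { [A → . ( y], [A → . * A], [A → . A y], [T → / . /], [T → / . A *], [T → / .] }  — shift, reduce
  I2: { [T' → T .] }  — accept
  I3: { [A → ( . y] }  — shift
  I4: { [A → * . A], [A → . ( y], [A → . * A], [A → . A y] }  — shift
  I5: { [T → / / .] }  — reduce
  I6: { [A → A . y], [T → / A . *] }  — shift
  I7: { [T → / A * .] }  — reduce
  I8: { [A → A y .] }  — reduce
  I9: { [A → * A .], [A → A . y] }  — shift, reduce
  I10: { [A → ( y .] }  — reduce

No state contains more than one complete item.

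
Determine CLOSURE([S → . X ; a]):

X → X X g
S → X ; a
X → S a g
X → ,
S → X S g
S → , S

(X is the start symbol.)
{ [S → . , S], [S → . X ; a], [S → . X S g], [X → . ,], [X → . S a g], [X → . X X g] }

Start with: [S → . X ; a]
  [S → . X ; a] has the dot before X: add [X → . X X g], [X → . S a g], [X → . ,]
  [X → . S a g] has the dot before S: add [S → . X S g], [S → . , S]
No further items can be added.

CLOSURE = { [S → . , S], [S → . X ; a], [S → . X S g], [X → . ,], [X → . S a g], [X → . X X g] }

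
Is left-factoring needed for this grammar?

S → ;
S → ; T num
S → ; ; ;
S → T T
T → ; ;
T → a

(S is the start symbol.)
Left-factoring is needed when two productions for the same non-terminal
share a common prefix on the right-hand side.

Productions for S:
  S → ;
  S → ; T num
  S → ; ; ;
  S → T T
Productions for T:
  T → ; ;
  T → a

Found common prefix ';' in productions for S

Answer: Yes, S has productions with common prefix ';'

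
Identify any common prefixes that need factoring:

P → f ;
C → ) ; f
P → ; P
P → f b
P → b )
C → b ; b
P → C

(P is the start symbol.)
Left-factoring is needed when two productions for the same non-terminal
share a common prefix on the right-hand side.

Productions for P:
  P → f ;
  P → ; P
  P → f b
  P → b )
  P → C
Productions for C:
  C → ) ; f
  C → b ; b

Found common prefix 'f' in productions for P

Answer: Yes, P has productions with common prefix 'f'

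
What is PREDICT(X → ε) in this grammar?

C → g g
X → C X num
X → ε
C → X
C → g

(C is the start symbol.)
PREDICT(X → ε) = (FIRST(RHS) \ {ε}) ∪ (FOLLOW(X) if ε ∈ FIRST(RHS), i.e. RHS ⇒* ε)
The right-hand side is ε (FIRST(ε) = { ε }), so the predict set is FOLLOW(X) = { $, 'g', 'num' }
PREDICT(X → ε) = { $, 'g', 'num' }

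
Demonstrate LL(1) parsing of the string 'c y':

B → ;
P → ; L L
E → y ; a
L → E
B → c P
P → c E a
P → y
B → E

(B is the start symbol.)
Stack is shown with the top on the left.

Stack  Input  Action
--------------------
B $    c y $  output B → c P
c P $  c y $  match 'c'
P $    y $    output P → y
y $    y $    match 'y'
$      $      accept

The string is accepted.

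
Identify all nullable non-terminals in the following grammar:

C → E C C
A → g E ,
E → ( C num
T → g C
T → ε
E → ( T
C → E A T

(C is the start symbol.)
{ 'T' }

ε-productions: T → ε
So T is immediately nullable.
No further non-terminal can be added: every production for the remaining non-terminals contains a terminal or a non-nullable non-terminal.
Nullable = { 'T' }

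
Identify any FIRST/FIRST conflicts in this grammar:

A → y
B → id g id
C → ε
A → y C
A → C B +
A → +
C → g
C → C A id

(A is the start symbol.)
A FIRST/FIRST conflict occurs when two productions N → α and N → β for the same non-terminal have FIRST(α) ∩ FIRST(β) ≠ ∅ (with ε ∈ FIRST of a nullable right-hand side, so two nullable alternatives also conflict).

FIRST sets of the non-terminals at (or reachable through a nullable prefix from) the front of some alternative:
  FIRST(C) = { '+', 'g', 'id', 'y', ε }
  FIRST(B) = { 'id' }
  FIRST(A) = { '+', 'g', 'id', 'y' }

Productions for A:
  A → y: FIRST = { 'y' }
  A → y C: FIRST = { 'y' }
  A → C B +: FIRST = { '+', 'g', 'id', 'y' }
  A → +: FIRST = { '+' }
Productions for C:
  C → ε: FIRST = { ε }
  C → g: FIRST = { 'g' }
  C → C A id: FIRST = { '+', 'g', 'id', 'y' }
B has only one production, so no FIRST/FIRST conflict is possible there.

Conflict for A: A → y and A → y C
  Overlap: { 'y' }
Conflict for A: A → y and A → C B +
  Overlap: { 'y' }
Conflict for A: A → y C and A → C B +
  Overlap: { 'y' }
Conflict for A: A → C B + and A → +
  Overlap: { '+' }
Conflict for C: C → g and C → C A id
  Overlap: { 'g' }

Answer: Yes. A → y / A → y C on { 'y' }; A → y / A → C B '+' on { 'y' }; A → y C / A → C B '+' on { 'y' }; A → C B '+' / A → '+' on { '+' }; C → g / C → C A id on { 'g' }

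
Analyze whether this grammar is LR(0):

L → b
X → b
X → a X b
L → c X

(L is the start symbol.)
Augment with L' → L and build the canonical LR(0) collection (I0 = CLOSURE({[L' → . L]}), then GOTO on every symbol after a dot until no new states appear). It has 9 states:
  I0: { [L → . b], [L → . c X], [L' → . L] }  — shift
  I1: { [L' → L .] }  — accept
  I2: { [L → b .] }  — reduce
  I3: { [L → c . X], [X → . a X b], [X → . b] }  — shift
  I4: { [L → c X .] }  — reduce
  I5: { [X → . a X b], [X → . b], [X → a . X b] }  — shift
  I6: { [X → b .] }  — reduce
  I7: { [X → a X . b] }  — shift
  I8: { [X → a X b .] }  — reduce

Every state is either a pure shift/goto state or contains exactly one complete item and nothing to shift — no conflicts. The grammar is LR(0).

Answer: Yes, the grammar is LR(0)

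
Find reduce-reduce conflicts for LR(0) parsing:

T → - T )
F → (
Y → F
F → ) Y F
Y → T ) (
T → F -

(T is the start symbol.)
No reduce-reduce conflicts

A reduce-reduce conflict occurs when an LR(0) state has two complete items [A → α .] and [B → β .] — both call for a reduction, and with no lookahead the parser cannot choose between them.

Augment with T' → T and build the canonical LR(0) collection (I0 = CLOSURE({[T' → . T]}), then GOTO on every symbol after a dot until no new states appear). It has 15 states:
  I0: { [F → . (], [F → . ) Y F], [T → . - T )], [T → . F -], [T' → . T] }  — shift
  I1: { [F → ( .] }  — reduce
  I2: { [F → ) . Y F], [F → . (], [F → . ) Y F], [T → . - T )], [T → . F -], [Y → . F], [Y → . T ) (] }  — shift
  I3: { [F → . (], [F → . ) Y F], [T → - . T )], [T → . - T )], [T → . F -] }  — shift
  I4: { [T → F . -] }  — shift
  I5: { [T' → T .] }  — accept
  I6: { [T → F - .] }  — reduce
  I7: { [T → - T . )] }  — shift
  I8: { [T → - T ) .] }  — reduce
  I9: { [T → F . -], [Y → F .] }  — shift, reduce
  I10: { [Y → T . ) (] }  — shift
  I11: { [F → ) Y . F], [F → . (], [F → . ) Y F] }  — shift
  I12: { [F → ) Y F .] }  — reduce
  I13: { [Y → T ) . (] }  — shift
  I14: { [Y → T ) ( .] }  — reduce

No state contains more than one complete item.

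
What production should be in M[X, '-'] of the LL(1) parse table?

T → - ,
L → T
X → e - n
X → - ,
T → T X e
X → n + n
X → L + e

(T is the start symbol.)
X → - ,, X → L + e

To find M[X, '-'], we find productions for X where '-' is in the predict set (PREDICT(N → α) = (FIRST(α) \ {ε}) ∪ (FOLLOW(N) if α ⇒* ε)).

Relevant sets:
  FIRST(L) = { '-' }

X → e - n: PREDICT = { 'e' }
X → - ,: PREDICT = { '-' }
  '-' is in predict set, so this production goes in M[X, '-']
X → n + n: PREDICT = { 'n' }
X → L + e: PREDICT = { '-' }
  '-' is in predict set, so this production goes in M[X, '-']

M[X, '-'] = X → - ,, X → L + e  (a multiply-defined cell — the grammar is not LL(1))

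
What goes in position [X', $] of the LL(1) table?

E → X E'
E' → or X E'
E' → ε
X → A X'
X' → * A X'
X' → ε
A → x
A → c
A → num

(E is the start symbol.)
To find M[X', $], we find productions for X' where $ is in the predict set (PREDICT(N → α) = (FIRST(α) \ {ε}) ∪ (FOLLOW(N) if α ⇒* ε)).

Relevant sets:
  FOLLOW(X') = { $, 'or' }

X' → * A X': PREDICT = { '*' }
X' → ε: PREDICT = { $, 'or' }
  $ is in predict set, so this production goes in M[X', $]

M[X', $] = X' → ε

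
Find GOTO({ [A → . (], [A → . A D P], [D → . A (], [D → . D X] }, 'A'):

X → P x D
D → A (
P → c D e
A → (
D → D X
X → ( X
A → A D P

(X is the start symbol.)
GOTO(I, 'A') = CLOSURE({ [A → αX.β] : [A → α.Xβ] ∈ I, X = 'A' })

Items with dot before 'A', with the dot advanced:
  [A → . A D P] → [A → A . D P]
  [D → . A (] → [D → A . (]
Closure of the advanced items:
  [A → A . D P] has the dot before D: add [D → . A (], [D → . D X]
  [D → . A (] has the dot before A: add [A → . (], [A → . A D P]

GOTO = { [A → . (], [A → . A D P], [A → A . D P], [D → . A (], [D → . D X], [D → A . (] }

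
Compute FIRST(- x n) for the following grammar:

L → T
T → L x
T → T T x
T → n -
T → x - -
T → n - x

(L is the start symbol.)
{ '-' }

To compute FIRST(- x n), process the symbols left to right:
Symbol - is a terminal. Add '-' and stop.
FIRST(- x n) = { '-' }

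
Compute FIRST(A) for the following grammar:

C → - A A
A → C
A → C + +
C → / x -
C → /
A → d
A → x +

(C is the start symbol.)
FIRST sets of the other non-terminals involved (by the same procedure, iterated to a fixed point):
  FIRST(C) = { '-', '/' }

From A → C:
  - C is a non-terminal: add FIRST(C) \ {ε} = { '-', '/' }
    C is not nullable, so stop
From A → C + +:
  - C is a non-terminal: add FIRST(C) \ {ε} = { '-', '/' }
    C is not nullable, so stop
From A → d:
  - d is a terminal: add 'd' and stop
From A → x +:
  - x is a terminal: add 'x' and stop

Collecting: FIRST(A) = { '-', '/', 'd', 'x' }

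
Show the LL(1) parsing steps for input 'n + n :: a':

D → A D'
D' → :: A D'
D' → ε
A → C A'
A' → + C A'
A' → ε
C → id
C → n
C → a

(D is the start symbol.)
Stack is shown with the top on the left.

Stack        Input         Action
---------------------------------
D $          n + n :: a $  output D → A D'
A D' $       n + n :: a $  output A → C A'
C A' D' $    n + n :: a $  output C → n
n A' D' $    n + n :: a $  match 'n'
A' D' $      + n :: a $    output A' → + C A'
+ C A' D' $  + n :: a $    match '+'
C A' D' $    n :: a $      output C → n
n A' D' $    n :: a $      match 'n'
A' D' $      :: a $        output A' → ε
D' $         :: a $        output D' → :: A D'
:: A D' $    :: a $        match '::'
A D' $       a $           output A → C A'
C A' D' $    a $           output C → a
a A' D' $    a $           match 'a'
A' D' $      $             output A' → ε
D' $         $             output D' → ε
$            $             accept

The string is accepted.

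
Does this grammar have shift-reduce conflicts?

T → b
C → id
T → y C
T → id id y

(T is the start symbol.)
A shift-reduce conflict occurs when an LR(0) state has both:
  - a complete (reduce) item [A → α .] (dot at the end), and
  - a shift item [B → β . c γ] (dot before a terminal).

Augment with T' → T and build the canonical LR(0) collection (I0 = CLOSURE({[T' → . T]}), then GOTO on every symbol after a dot until no new states appear). It has 9 states:
  I0: { [T → . b], [T → . id id y], [T → . y C], [T' → . T] }  — shift
  I1: { [T' → T .] }  — accept
  I2: { [T → b .] }  — reduce
  I3: { [T → id . id y] }  — shift
  I4: { [C → . id], [T → y . C] }  — shift
  I5: { [T → y C .] }  — reduce
  I6: { [C → id .] }  — reduce
  I7: { [T → id id . y] }  — shift
  I8: { [T → id id y .] }  — reduce

No state contains both a complete item and a shift item.

Answer: No shift-reduce conflicts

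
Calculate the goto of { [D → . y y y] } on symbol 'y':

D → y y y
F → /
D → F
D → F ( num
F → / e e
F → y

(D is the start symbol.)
GOTO(I, 'y') = CLOSURE({ [A → αX.β] : [A → α.Xβ] ∈ I, X = 'y' })

Items with dot before 'y', with the dot advanced:
  [D → . y y y] → [D → y . y y]
Closure adds nothing (no advanced item has the dot before a non-terminal).

GOTO = { [D → y . y y] }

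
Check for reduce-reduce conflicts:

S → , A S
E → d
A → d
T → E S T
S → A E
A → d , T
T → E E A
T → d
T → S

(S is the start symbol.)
A reduce-reduce conflict occurs when an LR(0) state has two complete items [A → α .] and [B → β .] — both call for a reduction, and with no lookahead the parser cannot choose between them.

Augment with S' → S and build the canonical LR(0) collection (I0 = CLOSURE({[S' → . S]}), then GOTO on every symbol after a dot until no new states appear). It has 19 states:
  I0: { [A → . d , T], [A → . d], [S → . , A S], [S → . A E], [S' → . S] }  — shift
  I1: { [A → . d , T], [A → . d], [S → , . A S] }  — shift
  I2: { [E → . d], [S → A . E] }  — shift
  I3: { [S' → S .] }  — accept
  I4: { [A → d . , T], [A → d .] }  — shift, reduce
  I5: { [A → . d , T], [A → . d], [A → d , . T], [E → . d], [S → . , A S], [S → . A E], [T → . E E A], [T → . E S T], [T → . S], [T → . d] }  — shift
  I6: { [A → . d , T], [A → . d], [E → . d], [S → . , A S], [S → . A E], [T → E . E A], [T → E . S T] }  — shift
  I7: { [T → S .] }  — reduce
  I8: { [A → d , T .] }  — reduce
  I9: { [A → d . , T], [A → d .], [E → d .], [T → d .] }  — shift, 3 reduces
  I10: { [A → . d , T], [A → . d], [T → E E . A] }  — shift
  I11: { [A → . d , T], [A → . d], [E → . d], [S → . , A S], [S → . A E], [T → . E E A], [T → . E S T], [T → . S], [T → . d], [T → E S . T] }  — shift
  I12: { [A → d . , T], [A → d .], [E → d .] }  — shift, 2 reduces
  I13: { [T → E S T .] }  — reduce
  I14: { [T → E E A .] }  — reduce
  I15: { [S → A E .] }  — reduce
  I16: { [E → d .] }  — reduce
  I17: { [A → . d , T], [A → . d], [S → , A . S], [S → . , A S], [S → . A E] }  — shift
  I18: { [S → , A S .] }  — reduce

I9 contains complete items [A → d .], [E → d .], [T → d .] — reduce-reduce conflict.
I12 contains complete items [A → d .], [E → d .] — reduce-reduce conflict.

Answer: Yes — I9: [A → d .] vs [E → d .]; I12: [A → d .] vs [E → d .]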